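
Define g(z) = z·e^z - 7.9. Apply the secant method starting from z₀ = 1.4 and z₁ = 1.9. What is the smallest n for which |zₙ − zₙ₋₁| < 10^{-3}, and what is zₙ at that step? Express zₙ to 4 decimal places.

g(1.4) = -2.222720, g(1.9) = 4.803199
z₂ = 1.900000 − 4.803199·(0.500000)/(7.025919) = 1.558180;  |Δ| = 0.341820
g(1.558180) = -0.498383
z₃ = 1.558180 − (-0.498383)·(-0.341820)/(-5.301582) = 1.590313;  |Δ| = 0.032133
g(1.590313) = -0.099059
z₄ = 1.590313 − (-0.099059)·(0.032133)/(0.399324) = 1.598285;  |Δ| = 0.007971
g(1.598285) = 0.002786
z₅ = 1.598285 − 0.002786·(0.007971)/(0.101846) = 1.598066;  |Δ| = 0.000218
|z₅ − z₄| = 0.000218 < 10^{-3}

n = 5, zₙ = 1.5981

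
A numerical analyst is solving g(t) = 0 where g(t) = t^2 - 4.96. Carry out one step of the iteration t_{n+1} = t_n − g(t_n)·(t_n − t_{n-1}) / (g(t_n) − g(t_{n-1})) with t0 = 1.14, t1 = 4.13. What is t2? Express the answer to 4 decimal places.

g(1.14) = -3.660400, g(4.13) = 12.096900
t2 = 4.130000 − 12.096900·(4.130000 − 1.140000) / (12.096900 − (-3.660400)) = 4.130000 − (36.169731)/(15.757300) = 1.834573

1.8346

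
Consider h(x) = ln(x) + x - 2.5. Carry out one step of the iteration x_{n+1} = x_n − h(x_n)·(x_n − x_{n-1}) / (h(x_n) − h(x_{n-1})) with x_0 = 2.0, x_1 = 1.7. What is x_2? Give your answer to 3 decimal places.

h(2.0) = 0.19315, h(1.7) = -0.26937
x_2 = 1.70000 − (-0.26937)·(1.70000 − 2.00000) / (-0.26937 − 0.19315) = 1.70000 − (0.08081)/(-0.46252) = 1.87472

1.875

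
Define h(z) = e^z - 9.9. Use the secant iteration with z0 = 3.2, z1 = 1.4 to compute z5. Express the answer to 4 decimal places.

2.2884

h(3.2) = 14.632530, h(1.4) = -5.844800
z2 = 1.400000 − (-5.844800)·(1.400000 − 3.200000) / (-5.844800 − 14.632530) = 1.400000 − (10.520640)/(-20.477330) = 1.913770
h(1.913770) = -3.121403
z3 = 1.913770 − (-3.121403)·(1.913770 − 1.400000) / (-3.121403 − (-5.844800)) = 1.913770 − (-1.603684)/(2.723397) = 2.502624
h(2.502624) = 2.314507
z4 = 2.502624 − 2.314507·(2.502624 − 1.913770) / (2.314507 − (-3.121403)) = 2.502624 − (1.362907)/(5.435910) = 2.251901
h(2.251901) = -0.394207
z5 = 2.251901 − (-0.394207)·(2.251901 − 2.502624) / (-0.394207 − 2.314507) = 2.251901 − (0.098837)/(-2.708714) = 2.288390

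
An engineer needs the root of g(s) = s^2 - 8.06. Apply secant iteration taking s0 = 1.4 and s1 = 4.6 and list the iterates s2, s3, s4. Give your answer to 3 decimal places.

g(1.4) = -6.10000, g(4.6) = 13.10000
s2 = 4.60000 − 13.10000·(4.60000 − 1.40000) / (13.10000 − (-6.10000)) = 4.60000 − (41.92000)/(19.20000) = 2.41667
g(2.41667) = -2.21972
s3 = 2.41667 − (-2.21972)·(2.41667 − 4.60000) / (-2.21972 − 13.10000) = 2.41667 − (4.84639)/(-15.31972) = 2.73302
g(2.73302) = -0.59062
s4 = 2.73302 − (-0.59062)·(2.73302 − 2.41667) / (-0.59062 − (-2.21972)) = 2.73302 − (-0.18684)/(1.62910) = 2.84771

2.417, 2.733, 2.848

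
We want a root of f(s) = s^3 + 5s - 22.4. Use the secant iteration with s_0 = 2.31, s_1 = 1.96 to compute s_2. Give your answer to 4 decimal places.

f(2.31) = 1.476391, f(1.96) = -5.070464
s_2 = 1.960000 − (-5.070464)·(1.960000 − 2.310000) / (-5.070464 − 1.476391) = 1.960000 − (1.774662)/(-6.546855) = 2.231071

2.2311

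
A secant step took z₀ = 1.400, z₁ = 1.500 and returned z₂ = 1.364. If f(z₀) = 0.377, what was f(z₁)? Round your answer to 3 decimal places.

1.424

The secant line through (1.400, 0.377) and (1.500, f(z₁)) crosses zero at z₂ = 1.364.
So (1.400, 0.377), (1.500, f(z₁)), (1.364, 0) are collinear:
f(z₁) = 0.377 · (1.500 − 1.364) / (1.400 − 1.364) = 0.377 · (0.13600)/(0.03600) = 1.42422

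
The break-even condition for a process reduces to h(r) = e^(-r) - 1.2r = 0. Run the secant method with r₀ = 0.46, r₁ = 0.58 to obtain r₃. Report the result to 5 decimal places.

0.50361

h(0.46) = 0.0792836, h(0.58) = -0.1361016
r₂ = 0.5800000 − (-0.1361016)·(0.5800000 − 0.4600000) / (-0.1361016 − 0.0792836) = 0.5800000 − (-0.0163322)/(-0.2153853) = 0.5041722
h(0.5041722) = -0.0010012
r₃ = 0.5041722 − (-0.0010012)·(0.5041722 − 0.5800000) / (-0.0010012 − (-0.1361016)) = 0.5041722 − (0.0000759)/(0.1351004) = 0.5036102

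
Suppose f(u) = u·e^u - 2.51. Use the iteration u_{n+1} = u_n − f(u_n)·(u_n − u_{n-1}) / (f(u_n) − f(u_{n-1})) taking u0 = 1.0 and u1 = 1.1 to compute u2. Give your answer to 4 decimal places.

0.9645

f(1.0) = 0.208282, f(1.1) = 0.794583
u2 = 1.100000 − 0.794583·(1.100000 − 1.000000) / (0.794583 − 0.208282) = 1.100000 − (0.079458)/(0.586301) = 0.964475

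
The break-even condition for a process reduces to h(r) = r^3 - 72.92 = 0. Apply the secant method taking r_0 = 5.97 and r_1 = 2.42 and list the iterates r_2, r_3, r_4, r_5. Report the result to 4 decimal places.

h(5.97) = 139.856173, h(2.42) = -58.747512
r_2 = 2.420000 − (-58.747512)·(2.420000 − 5.970000) / (-58.747512 − 139.856173) = 2.420000 − (208.553668)/(-198.603685) = 3.470100
h(3.470100) = -31.134476
r_3 = 3.470100 − (-31.134476)·(3.470100 − 2.420000) / (-31.134476 − (-58.747512)) = 3.470100 − (-32.694303)/(27.613036) = 4.654117
h(4.654117) = 27.891899
r_4 = 4.654117 − 27.891899·(4.654117 − 3.470100) / (27.891899 − (-31.134476)) = 4.654117 − (33.024482)/(59.026375) = 4.094630
h(4.094630) = -4.269465
r_5 = 4.094630 − (-4.269465)·(4.094630 − 4.654117) / (-4.269465 − 27.891899) = 4.094630 − (2.388710)/(-32.161364) = 4.168902

3.4701, 4.6541, 4.0946, 4.1689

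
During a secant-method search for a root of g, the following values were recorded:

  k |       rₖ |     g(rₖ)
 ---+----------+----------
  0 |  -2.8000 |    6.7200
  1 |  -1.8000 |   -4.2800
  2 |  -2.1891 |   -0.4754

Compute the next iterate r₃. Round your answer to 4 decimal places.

r₃ = -2.1891 − (-0.4754)·(-2.1891 − (-1.8000)) / (-0.4754 − (-4.2800))
   = -2.1891 − (0.184978)/(3.804600) = -2.237720

-2.2377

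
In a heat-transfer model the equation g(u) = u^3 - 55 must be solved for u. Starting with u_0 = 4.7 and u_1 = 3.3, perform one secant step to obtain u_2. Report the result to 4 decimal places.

3.6931

g(4.7) = 48.823000, g(3.3) = -19.063000
u_2 = 3.300000 − (-19.063000)·(3.300000 − 4.700000) / (-19.063000 − 48.823000) = 3.300000 − (26.688200)/(-67.886000) = 3.693133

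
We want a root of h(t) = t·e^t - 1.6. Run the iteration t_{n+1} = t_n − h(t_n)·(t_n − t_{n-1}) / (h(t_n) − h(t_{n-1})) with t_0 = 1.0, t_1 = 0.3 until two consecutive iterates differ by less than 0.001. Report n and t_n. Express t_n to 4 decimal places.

n = 6, t_n = 0.7533

h(1.0) = 1.118282, h(0.3) = -1.195042
t_2 = 0.300000 − (-1.195042)·(-0.700000)/(-2.313324) = 0.661614;  |Δ| = 0.361614
h(0.661614) = -0.317848
t_3 = 0.661614 − (-0.317848)·(0.361614)/(0.877195) = 0.792643;  |Δ| = 0.131029
h(0.792643) = 0.151128
t_4 = 0.792643 − 0.151128·(0.131029)/(0.468976) = 0.750418;  |Δ| = 0.042224
h(0.750418) = -0.010699
t_5 = 0.750418 − (-0.010699)·(-0.042224)/(-0.161827) = 0.753210;  |Δ| = 0.002792
h(0.753210) = -0.000327
t_6 = 0.753210 − (-0.000327)·(0.002792)/(0.010372) = 0.753298;  |Δ| = 0.000088
|t_6 − t_5| = 0.000088 < 0.001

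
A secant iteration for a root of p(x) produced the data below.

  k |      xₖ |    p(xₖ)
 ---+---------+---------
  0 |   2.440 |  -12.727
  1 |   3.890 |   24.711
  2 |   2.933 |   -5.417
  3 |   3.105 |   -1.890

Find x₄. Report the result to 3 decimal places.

3.197

x₄ = 3.105 − (-1.890)·(3.105 − 2.933) / (-1.890 − (-5.417))
   = 3.105 − (-0.32508)/(3.52700) = 3.19717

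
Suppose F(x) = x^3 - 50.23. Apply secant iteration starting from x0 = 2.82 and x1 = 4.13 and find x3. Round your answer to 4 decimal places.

F(2.82) = -27.804232, F(4.13) = 20.214997
x2 = 4.130000 − 20.214997·(4.130000 − 2.820000) / (20.214997 − (-27.804232)) = 4.130000 − (26.481646)/(48.019229) = 3.578520
F(3.578520) = -4.404171
x3 = 3.578520 − (-4.404171)·(3.578520 − 4.130000) / (-4.404171 − 20.214997) = 3.578520 − (2.428812)/(-24.619168) = 3.677175

3.6772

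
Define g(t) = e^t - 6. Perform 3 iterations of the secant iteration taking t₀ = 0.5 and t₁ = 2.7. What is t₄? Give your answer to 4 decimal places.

g(0.5) = -4.351279, g(2.7) = 8.879732
t₂ = 2.700000 − 8.879732·(2.700000 − 0.500000) / (8.879732 − (-4.351279)) = 2.700000 − (19.535410)/(13.231010) = 1.223513
g(1.223513) = -2.600891
t₃ = 1.223513 − (-2.600891)·(1.223513 − 2.700000) / (-2.600891 − 8.879732) = 1.223513 − (3.840180)/(-11.480623) = 1.558006
g(1.558006) = -1.250660
t₄ = 1.558006 − (-1.250660)·(1.558006 − 1.223513) / (-1.250660 − (-2.600891)) = 1.558006 − (-0.418336)/(1.350231) = 1.867831

1.8678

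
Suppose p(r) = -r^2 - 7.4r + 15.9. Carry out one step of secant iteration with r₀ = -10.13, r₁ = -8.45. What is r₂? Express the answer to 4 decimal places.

-9.0786

p(-10.13) = -11.754900, p(-8.45) = 7.027500
r₂ = -8.450000 − 7.027500·(-8.450000 − (-10.130000)) / (7.027500 − (-11.754900)) = -8.450000 − (11.806200)/(18.782400) = -9.078578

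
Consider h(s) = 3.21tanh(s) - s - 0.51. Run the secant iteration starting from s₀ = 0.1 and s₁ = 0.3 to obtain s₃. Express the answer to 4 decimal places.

0.2370

h(0.1) = -0.290066, h(0.3) = 0.125113
s₂ = 0.300000 − 0.125113·(0.300000 − 0.100000) / (0.125113 − (-0.290066)) = 0.300000 − (0.025023)/(0.415179) = 0.239730
h(0.239730) = 0.005393
s₃ = 0.239730 − 0.005393·(0.239730 − 0.300000) / (0.005393 − 0.125113) = 0.239730 − (-0.000325)/(-0.119720) = 0.237015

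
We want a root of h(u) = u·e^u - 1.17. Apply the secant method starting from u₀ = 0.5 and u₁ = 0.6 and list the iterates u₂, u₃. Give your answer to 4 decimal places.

0.6285, 0.6257

h(0.5) = -0.345639, h(0.6) = -0.076729
u₂ = 0.600000 − (-0.076729)·(0.600000 − 0.500000) / (-0.076729 − (-0.345639)) = 0.600000 − (-0.007673)/(0.268911) = 0.628533
h(0.628533) = 0.008411
u₃ = 0.628533 − 0.008411·(0.628533 − 0.600000) / (0.008411 − (-0.076729)) = 0.628533 − (0.000240)/(0.085139) = 0.625714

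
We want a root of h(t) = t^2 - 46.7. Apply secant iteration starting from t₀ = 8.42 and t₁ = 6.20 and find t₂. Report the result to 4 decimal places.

6.7650

h(8.42) = 24.196400, h(6.20) = -8.260000
t₂ = 6.200000 − (-8.260000)·(6.200000 − 8.420000) / (-8.260000 − 24.196400) = 6.200000 − (18.337200)/(-32.456400) = 6.764979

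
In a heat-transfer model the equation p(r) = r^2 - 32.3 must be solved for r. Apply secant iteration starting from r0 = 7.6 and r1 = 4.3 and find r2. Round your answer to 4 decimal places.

5.4605

p(7.6) = 25.460000, p(4.3) = -13.810000
r2 = 4.300000 − (-13.810000)·(4.300000 − 7.600000) / (-13.810000 − 25.460000) = 4.300000 − (45.573000)/(-39.270000) = 5.460504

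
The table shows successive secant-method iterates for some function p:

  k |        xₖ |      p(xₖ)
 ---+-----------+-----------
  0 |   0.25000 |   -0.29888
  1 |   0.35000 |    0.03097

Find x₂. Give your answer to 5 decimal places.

0.34061

x₂ = 0.35000 − 0.03097·(0.35000 − 0.25000) / (0.03097 − (-0.29888))
   = 0.35000 − (0.0030970)/(0.3298500) = 0.3406109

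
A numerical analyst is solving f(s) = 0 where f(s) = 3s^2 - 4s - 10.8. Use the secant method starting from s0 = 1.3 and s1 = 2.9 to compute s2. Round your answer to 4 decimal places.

f(1.3) = -10.930000, f(2.9) = 2.830000
s2 = 2.900000 − 2.830000·(2.900000 − 1.300000) / (2.830000 − (-10.930000)) = 2.900000 − (4.528000)/(13.760000) = 2.570930

2.5709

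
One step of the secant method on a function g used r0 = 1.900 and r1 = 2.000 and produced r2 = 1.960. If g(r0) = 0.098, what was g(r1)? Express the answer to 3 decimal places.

The secant line through (1.900, 0.098) and (2.000, g(r1)) crosses zero at r2 = 1.960.
So (1.900, 0.098), (2.000, g(r1)), (1.960, 0) are collinear:
g(r1) = 0.098 · (2.000 − 1.960) / (1.900 − 1.960) = 0.098 · (0.04000)/(-0.06000) = -0.06533

-0.065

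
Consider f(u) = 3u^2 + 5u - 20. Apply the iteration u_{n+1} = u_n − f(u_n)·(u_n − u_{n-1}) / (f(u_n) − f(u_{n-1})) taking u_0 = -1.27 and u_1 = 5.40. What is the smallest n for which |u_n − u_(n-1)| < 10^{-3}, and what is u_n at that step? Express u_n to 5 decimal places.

f(-1.27) = -21.5113000, f(5.40) = 94.4800000
u_2 = 5.4000000 − 94.4800000·(6.6700000)/(115.9913000) = -0.0330075;  |Δ| = 5.4330075
f(-0.0330075) = -20.1617689
u_3 = -0.0330075 − (-20.1617689)·(-5.4330075)/(-114.6417689) = 0.9224823;  |Δ| = 0.9554898
f(0.9224823) = -12.8346674
u_4 = 0.9224823 − (-12.8346674)·(0.9554898)/(7.3271015) = 2.5961856;  |Δ| = 1.6737033
f(2.5961856) = 13.2014674
u_5 = 2.5961856 − 13.2014674·(1.6737033)/(26.0361349) = 1.7475443;  |Δ| = 0.8486413
f(1.7475443) = -2.1005450
u_6 = 1.7475443 − (-2.1005450)·(-0.8486413)/(-15.3020125) = 1.8640394;  |Δ| = 0.1164951
f(1.8640394) = -0.2558743
u_7 = 1.8640394 − (-0.2558743)·(0.1164951)/(1.8446707) = 1.8801984;  |Δ| = 0.0161590
f(1.8801984) = 0.0064307
u_8 = 1.8801984 − 0.0064307·(0.0161590)/(0.2623050) = 1.8798023;  |Δ| = 0.0003962
|u_8 − u_7| = 0.0003962 < 10^{-3}

n = 8, u_n = 1.87980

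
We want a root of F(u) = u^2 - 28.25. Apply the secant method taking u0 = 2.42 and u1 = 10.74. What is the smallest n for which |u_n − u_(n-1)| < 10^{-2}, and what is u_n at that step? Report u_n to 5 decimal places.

n = 6, u_n = 5.31506

F(2.42) = -22.3936000, F(10.74) = 87.0976000
u2 = 10.7400000 − 87.0976000·(8.3200000)/(109.4912000) = 4.1216413;  |Δ| = 6.6183587
F(4.1216413) = -11.2620727
u3 = 4.1216413 − (-11.2620727)·(-6.6183587)/(-98.3596727) = 4.8794360;  |Δ| = 0.7577947
F(4.8794360) = -4.4411042
u4 = 4.8794360 − (-4.4411042)·(0.7577947)/(6.8209685) = 5.3728330;  |Δ| = 0.4933970
F(5.3728330) = 0.6173341
u5 = 5.3728330 − 0.6173341·(0.4933970)/(5.0584383) = 5.3126186;  |Δ| = 0.0602144
F(5.3126186) = -0.0260838
u6 = 5.3126186 − (-0.0260838)·(-0.0602144)/(-0.6434180) = 5.3150596;  |Δ| = 0.0024411
|u6 − u5| = 0.0024411 < 10^{-2}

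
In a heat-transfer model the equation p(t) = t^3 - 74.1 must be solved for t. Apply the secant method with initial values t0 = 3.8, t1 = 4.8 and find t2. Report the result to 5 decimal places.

p(3.8) = -19.2280000, p(4.8) = 36.4920000
t2 = 4.8000000 − 36.4920000·(4.8000000 − 3.8000000) / (36.4920000 − (-19.2280000)) = 4.8000000 − (36.4920000)/(55.7200000) = 4.1450826

4.14508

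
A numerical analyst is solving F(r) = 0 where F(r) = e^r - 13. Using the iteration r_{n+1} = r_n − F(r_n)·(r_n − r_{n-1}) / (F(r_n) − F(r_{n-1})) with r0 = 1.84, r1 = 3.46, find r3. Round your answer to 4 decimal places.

2.4467

F(1.84) = -6.703462, F(3.46) = 18.816977
r2 = 3.460000 − 18.816977·(3.460000 − 1.840000) / (18.816977 − (-6.703462)) = 3.460000 − (30.483502)/(25.520438) = 2.265526
F(2.265526) = -3.363809
r3 = 2.265526 − (-3.363809)·(2.265526 − 3.460000) / (-3.363809 − 18.816977) = 2.265526 − (4.017982)/(-22.180785) = 2.446673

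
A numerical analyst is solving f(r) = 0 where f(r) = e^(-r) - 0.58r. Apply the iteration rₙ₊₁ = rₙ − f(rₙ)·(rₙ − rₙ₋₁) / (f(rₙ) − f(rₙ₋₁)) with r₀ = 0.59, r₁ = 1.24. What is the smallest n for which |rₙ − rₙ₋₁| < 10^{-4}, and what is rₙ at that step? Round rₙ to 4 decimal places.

n = 5, rₙ = 0.7858

f(0.59) = 0.212127, f(1.24) = -0.429816
r₂ = 1.240000 − (-0.429816)·(0.650000)/(-0.641943) = 0.804790;  |Δ| = 0.435210
f(0.804790) = -0.019596
r₃ = 0.804790 − (-0.019596)·(-0.435210)/(0.410220) = 0.784000;  |Δ| = 0.020790
f(0.784000) = 0.001856
r₄ = 0.784000 − 0.001856·(-0.020790)/(0.021452) = 0.785799;  |Δ| = 0.001799
f(0.785799) = -0.000008
r₅ = 0.785799 − (-0.000008)·(0.001799)/(-0.001864) = 0.785791;  |Δ| = 0.000007
|r₅ − r₄| = 0.000007 < 10^{-4}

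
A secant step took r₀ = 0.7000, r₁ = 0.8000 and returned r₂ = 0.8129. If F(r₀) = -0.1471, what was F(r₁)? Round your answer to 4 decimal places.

The secant line through (0.7000, -0.1471) and (0.8000, F(r₁)) crosses zero at r₂ = 0.8129.
So (0.7000, -0.1471), (0.8000, F(r₁)), (0.8129, 0) are collinear:
F(r₁) = -0.1471 · (0.8000 − 0.8129) / (0.7000 − 0.8129) = -0.1471 · (-0.012900)/(-0.112900) = -0.016808

-0.0168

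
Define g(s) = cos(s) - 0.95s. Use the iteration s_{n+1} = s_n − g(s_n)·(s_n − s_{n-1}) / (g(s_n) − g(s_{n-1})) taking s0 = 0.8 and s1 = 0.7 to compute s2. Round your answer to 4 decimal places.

g(0.8) = -0.063293, g(0.7) = 0.099842
s2 = 0.700000 − 0.099842·(0.700000 − 0.800000) / (0.099842 − (-0.063293)) = 0.700000 − (-0.009984)/(0.163135) = 0.761202

0.7612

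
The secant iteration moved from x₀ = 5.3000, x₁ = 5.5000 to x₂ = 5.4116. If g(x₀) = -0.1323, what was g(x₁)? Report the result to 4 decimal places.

0.1048

The secant line through (5.3000, -0.1323) and (5.5000, g(x₁)) crosses zero at x₂ = 5.4116.
So (5.3000, -0.1323), (5.5000, g(x₁)), (5.4116, 0) are collinear:
g(x₁) = -0.1323 · (5.5000 − 5.4116) / (5.3000 − 5.4116) = -0.1323 · (0.088400)/(-0.111600) = 0.104797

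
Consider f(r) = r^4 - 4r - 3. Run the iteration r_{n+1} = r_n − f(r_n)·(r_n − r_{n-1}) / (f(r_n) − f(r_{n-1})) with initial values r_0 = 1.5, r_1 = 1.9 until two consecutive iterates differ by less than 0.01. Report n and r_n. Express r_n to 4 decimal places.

f(1.5) = -3.937500, f(1.9) = 2.432100
r_2 = 1.900000 − 2.432100·(0.400000)/(6.369600) = 1.747268;  |Δ| = 0.152732
f(1.747268) = -0.668591
r_3 = 1.747268 − (-0.668591)·(-0.152732)/(-3.100691) = 1.780201;  |Δ| = 0.032933
f(1.780201) = -0.077505
r_4 = 1.780201 − (-0.077505)·(0.032933)/(0.591086) = 1.784520;  |Δ| = 0.004318
|r_4 − r_3| = 0.004318 < 0.01

n = 4, r_n = 1.7845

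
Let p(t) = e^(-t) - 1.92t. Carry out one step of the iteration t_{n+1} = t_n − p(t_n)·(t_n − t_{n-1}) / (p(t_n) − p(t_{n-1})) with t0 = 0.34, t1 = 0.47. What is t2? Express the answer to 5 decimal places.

0.36279

p(0.34) = 0.0589703, p(0.47) = -0.2773977
t2 = 0.4700000 − (-0.2773977)·(0.4700000 − 0.3400000) / (-0.2773977 − 0.0589703) = 0.4700000 − (-0.0360617)/(-0.3363681) = 0.3627909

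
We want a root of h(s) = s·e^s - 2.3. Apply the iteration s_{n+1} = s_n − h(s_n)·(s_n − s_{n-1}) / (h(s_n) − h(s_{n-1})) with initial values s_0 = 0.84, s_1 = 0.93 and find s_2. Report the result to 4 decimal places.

h(0.84) = -0.354252, h(0.93) = 0.057094
s_2 = 0.930000 − 0.057094·(0.930000 − 0.840000) / (0.057094 − (-0.354252)) = 0.930000 − (0.005138)/(0.411345) = 0.917508

0.9175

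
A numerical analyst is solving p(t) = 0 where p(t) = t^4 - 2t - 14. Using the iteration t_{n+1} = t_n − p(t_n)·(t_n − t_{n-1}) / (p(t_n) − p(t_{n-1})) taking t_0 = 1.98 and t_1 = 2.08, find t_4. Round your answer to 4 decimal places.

2.0634

p(1.98) = -2.590464, p(2.08) = 0.557737
t_2 = 2.080000 − 0.557737·(2.080000 − 1.980000) / (0.557737 − (-2.590464)) = 2.080000 − (0.055774)/(3.148201) = 2.062284
p(2.062284) = -0.036431
t_3 = 2.062284 − (-0.036431)·(2.062284 − 2.080000) / (-0.036431 − 0.557737) = 2.062284 − (0.000645)/(-0.594168) = 2.063370
p(2.063370) = -0.000464
t_4 = 2.063370 − (-0.000464)·(2.063370 − 2.062284) / (-0.000464 − (-0.036431)) = 2.063370 − (-0.000001)/(0.035967) = 2.063384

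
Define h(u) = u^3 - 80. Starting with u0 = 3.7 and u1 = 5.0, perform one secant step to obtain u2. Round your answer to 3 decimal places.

4.213

h(3.7) = -29.34700, h(5.0) = 45.00000
u2 = 5.00000 − 45.00000·(5.00000 − 3.70000) / (45.00000 − (-29.34700)) = 5.00000 − (58.50000)/(74.34700) = 4.21315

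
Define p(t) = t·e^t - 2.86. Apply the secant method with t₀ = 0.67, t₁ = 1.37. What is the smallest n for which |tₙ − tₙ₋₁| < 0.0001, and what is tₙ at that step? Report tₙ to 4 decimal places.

n = 6, tₙ = 1.0256

p(0.67) = -1.550661, p(1.37) = 2.531430
t₂ = 1.370000 − 2.531430·(0.700000)/(4.082091) = 0.935908;  |Δ| = 0.434092
p(0.935908) = -0.473875
t₃ = 0.935908 − (-0.473875)·(-0.434092)/(-3.005305) = 1.004356;  |Δ| = 0.068447
p(1.004356) = -0.117960
t₄ = 1.004356 − (-0.117960)·(0.068447)/(0.355914) = 1.027041;  |Δ| = 0.022685
p(1.027041) = 0.008311
t₅ = 1.027041 − 0.008311·(0.022685)/(0.126271) = 1.025548;  |Δ| = 0.001493
p(1.025548) = -0.000132
t₆ = 1.025548 − (-0.000132)·(-0.001493)/(-0.008443) = 1.025572;  |Δ| = 0.000023
|t₆ − t₅| = 0.000023 < 0.0001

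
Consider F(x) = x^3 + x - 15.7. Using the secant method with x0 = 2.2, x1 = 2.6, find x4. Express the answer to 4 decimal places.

F(2.2) = -2.852000, F(2.6) = 4.476000
x2 = 2.600000 − 4.476000·(2.600000 − 2.200000) / (4.476000 − (-2.852000)) = 2.600000 − (1.790400)/(7.328000) = 2.355677
F(2.355677) = -0.272169
x3 = 2.355677 − (-0.272169)·(2.355677 − 2.600000) / (-0.272169 − 4.476000) = 2.355677 − (0.066497)/(-4.748169) = 2.369682
F(2.369682) = -0.023628
x4 = 2.369682 − (-0.023628)·(2.369682 − 2.355677) / (-0.023628 − (-0.272169)) = 2.369682 − (-0.000331)/(0.248541) = 2.371013

2.3710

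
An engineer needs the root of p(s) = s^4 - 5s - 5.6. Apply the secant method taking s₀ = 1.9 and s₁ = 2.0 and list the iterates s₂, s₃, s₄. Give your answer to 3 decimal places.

p(1.9) = -2.06790, p(2.0) = 0.40000
s₂ = 2.00000 − 0.40000·(2.00000 − 1.90000) / (0.40000 − (-2.06790)) = 2.00000 − (0.04000)/(2.46790) = 1.98379
p(1.98379) = -0.03135
s₃ = 1.98379 − (-0.03135)·(1.98379 − 2.00000) / (-0.03135 − 0.40000) = 1.98379 − (0.00051)/(-0.43135) = 1.98497
p(1.98497) = -0.00042
s₄ = 1.98497 − (-0.00042)·(1.98497 − 1.98379) / (-0.00042 − (-0.03135)) = 1.98497 − (0.00000)/(0.03093) = 1.98499

1.984, 1.985, 1.985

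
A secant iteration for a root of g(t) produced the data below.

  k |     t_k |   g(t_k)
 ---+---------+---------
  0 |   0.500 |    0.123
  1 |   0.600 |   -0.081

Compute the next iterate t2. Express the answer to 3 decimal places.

0.560

t2 = 0.600 − (-0.081)·(0.600 − 0.500) / (-0.081 − 0.123)
   = 0.600 − (-0.00810)/(-0.20400) = 0.56029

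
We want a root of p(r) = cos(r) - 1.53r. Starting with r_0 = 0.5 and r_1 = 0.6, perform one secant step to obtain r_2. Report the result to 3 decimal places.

0.555

p(0.5) = 0.11258, p(0.6) = -0.09266
r_2 = 0.60000 − (-0.09266)·(0.60000 − 0.50000) / (-0.09266 − 0.11258) = 0.60000 − (-0.00927)/(-0.20525) = 0.55485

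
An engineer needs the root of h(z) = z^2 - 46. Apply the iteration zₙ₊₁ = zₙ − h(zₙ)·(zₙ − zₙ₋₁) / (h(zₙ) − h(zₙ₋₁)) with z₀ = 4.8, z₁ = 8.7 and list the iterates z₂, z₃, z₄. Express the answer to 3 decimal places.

h(4.8) = -22.96000, h(8.7) = 29.69000
z₂ = 8.70000 − 29.69000·(8.70000 − 4.80000) / (29.69000 − (-22.96000)) = 8.70000 − (115.79100)/(52.65000) = 6.50074
h(6.50074) = -3.74037
z₃ = 6.50074 − (-3.74037)·(6.50074 − 8.70000) / (-3.74037 − 29.69000) = 6.50074 − (8.22604)/(-33.43037) = 6.74681
h(6.74681) = -0.48061
z₄ = 6.74681 − (-0.48061)·(6.74681 − 6.50074) / (-0.48061 − (-3.74037)) = 6.74681 − (-0.11826)/(3.25976) = 6.78309

6.501, 6.747, 6.783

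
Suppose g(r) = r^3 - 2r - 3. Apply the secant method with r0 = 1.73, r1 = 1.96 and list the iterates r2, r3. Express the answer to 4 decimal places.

g(1.73) = -1.282283, g(1.96) = 0.609536
r2 = 1.960000 − 0.609536·(1.960000 − 1.730000) / (0.609536 − (-1.282283)) = 1.960000 − (0.140193)/(1.891819) = 1.885895
g(1.885895) = -0.064416
r3 = 1.885895 − (-0.064416)·(1.885895 − 1.960000) / (-0.064416 − 0.609536) = 1.885895 − (0.004774)/(-0.673952) = 1.892978

1.8859, 1.8930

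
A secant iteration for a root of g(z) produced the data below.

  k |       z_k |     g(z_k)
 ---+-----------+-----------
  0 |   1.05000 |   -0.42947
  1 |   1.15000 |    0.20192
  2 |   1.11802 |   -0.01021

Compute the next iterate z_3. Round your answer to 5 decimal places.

z_3 = 1.11802 − (-0.01021)·(1.11802 − 1.15000) / (-0.01021 − 0.20192)
   = 1.11802 − (0.0003265)/(-0.2121300) = 1.1195592

1.11956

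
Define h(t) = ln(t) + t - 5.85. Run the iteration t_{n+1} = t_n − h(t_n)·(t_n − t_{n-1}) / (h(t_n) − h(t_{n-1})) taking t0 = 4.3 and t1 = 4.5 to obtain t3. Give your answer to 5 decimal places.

h(4.3) = -0.0913850, h(4.5) = 0.1540774
t2 = 4.5000000 − 0.1540774·(4.5000000 − 4.3000000) / (0.1540774 − (-0.0913850)) = 4.5000000 − (0.0308155)/(0.2454624) = 4.3744595
h(4.3744595) = 0.0002424
t3 = 4.3744595 − 0.0002424·(4.3744595 − 4.5000000) / (0.0002424 − 0.1540774) = 4.3744595 − (-0.0000304)/(-0.1538350) = 4.3742616

4.37426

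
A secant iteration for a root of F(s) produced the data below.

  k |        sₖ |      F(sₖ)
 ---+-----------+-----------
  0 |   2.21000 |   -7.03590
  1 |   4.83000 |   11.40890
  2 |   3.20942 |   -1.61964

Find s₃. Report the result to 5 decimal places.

3.41088

s₃ = 3.20942 − (-1.61964)·(3.20942 − 4.83000) / (-1.61964 − 11.40890)
   = 3.20942 − (2.6247562)/(-13.0285400) = 3.4108820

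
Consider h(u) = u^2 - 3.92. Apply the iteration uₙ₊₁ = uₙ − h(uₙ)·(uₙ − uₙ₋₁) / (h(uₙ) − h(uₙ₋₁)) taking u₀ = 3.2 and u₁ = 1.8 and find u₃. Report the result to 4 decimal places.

h(3.2) = 6.320000, h(1.8) = -0.680000
u₂ = 1.800000 − (-0.680000)·(1.800000 − 3.200000) / (-0.680000 − 6.320000) = 1.800000 − (0.952000)/(-7.000000) = 1.936000
h(1.936000) = -0.171904
u₃ = 1.936000 − (-0.171904)·(1.936000 − 1.800000) / (-0.171904 − (-0.680000)) = 1.936000 − (-0.023379)/(0.508096) = 1.982013

1.9820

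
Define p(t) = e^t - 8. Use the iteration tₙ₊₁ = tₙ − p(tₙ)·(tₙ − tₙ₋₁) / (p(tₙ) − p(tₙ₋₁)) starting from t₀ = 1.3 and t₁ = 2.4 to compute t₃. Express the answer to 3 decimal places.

2.059

p(1.3) = -4.33070, p(2.4) = 3.02318
t₂ = 2.40000 − 3.02318·(2.40000 − 1.30000) / (3.02318 − (-4.33070)) = 2.40000 − (3.32549)/(7.35388) = 1.94779
p(1.94779) = -0.98682
t₃ = 1.94779 − (-0.98682)·(1.94779 − 2.40000) / (-0.98682 − 3.02318) = 1.94779 − (0.44625)/(-4.01000) = 2.05908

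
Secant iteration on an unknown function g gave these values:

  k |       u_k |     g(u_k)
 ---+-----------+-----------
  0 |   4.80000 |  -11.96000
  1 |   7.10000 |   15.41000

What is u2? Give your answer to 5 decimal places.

5.80504

u2 = 7.10000 − 15.41000·(7.10000 − 4.80000) / (15.41000 − (-11.96000))
   = 7.10000 − (35.4430000)/(27.3700000) = 5.8050420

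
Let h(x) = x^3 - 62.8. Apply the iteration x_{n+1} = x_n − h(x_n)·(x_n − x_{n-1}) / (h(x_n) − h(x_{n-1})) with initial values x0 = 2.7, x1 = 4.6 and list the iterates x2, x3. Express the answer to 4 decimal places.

3.7550, 3.9426

h(2.7) = -43.117000, h(4.6) = 34.536000
x2 = 4.600000 − 34.536000·(4.600000 − 2.700000) / (34.536000 − (-43.117000)) = 4.600000 − (65.618400)/(77.653000) = 3.754979
h(3.754979) = -9.855286
x3 = 3.754979 − (-9.855286)·(3.754979 − 4.600000) / (-9.855286 − 34.536000) = 3.754979 − (8.327922)/(-44.391286) = 3.942582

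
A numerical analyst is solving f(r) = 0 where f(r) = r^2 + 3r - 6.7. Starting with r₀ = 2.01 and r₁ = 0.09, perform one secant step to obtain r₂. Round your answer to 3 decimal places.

1.349

f(2.01) = 3.37010, f(0.09) = -6.42190
r₂ = 0.09000 − (-6.42190)·(0.09000 − 2.01000) / (-6.42190 − 3.37010) = 0.09000 − (12.33005)/(-9.79200) = 1.34920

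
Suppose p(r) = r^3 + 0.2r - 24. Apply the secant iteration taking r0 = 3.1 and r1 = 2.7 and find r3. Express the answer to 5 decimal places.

p(3.1) = 6.4110000, p(2.7) = -3.7770000
r2 = 2.7000000 − (-3.7770000)·(2.7000000 − 3.1000000) / (-3.7770000 − 6.4110000) = 2.7000000 − (1.5108000)/(-10.1880000) = 2.8482921
p(2.8482921) = -0.3228087
r3 = 2.8482921 − (-0.3228087)·(2.8482921 − 2.7000000) / (-0.3228087 − (-3.7770000)) = 2.8482921 − (-0.0478700)/(3.4541913) = 2.8621506

2.86215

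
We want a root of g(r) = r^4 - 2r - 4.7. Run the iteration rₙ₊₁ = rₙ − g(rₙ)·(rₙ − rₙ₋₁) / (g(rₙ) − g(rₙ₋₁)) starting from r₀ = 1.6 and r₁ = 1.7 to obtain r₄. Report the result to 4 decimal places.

1.6855

g(1.6) = -1.346400, g(1.7) = 0.252100
r₂ = 1.700000 − 0.252100·(1.700000 − 1.600000) / (0.252100 − (-1.346400)) = 1.700000 − (0.025210)/(1.598500) = 1.684229
g(1.684229) = -0.022004
r₃ = 1.684229 − (-0.022004)·(1.684229 − 1.700000) / (-0.022004 − 0.252100) = 1.684229 − (0.000347)/(-0.274104) = 1.685495
g(1.685495) = -0.000315
r₄ = 1.685495 − (-0.000315)·(1.685495 − 1.684229) / (-0.000315 − (-0.022004)) = 1.685495 − (0.000000)/(0.021689) = 1.685513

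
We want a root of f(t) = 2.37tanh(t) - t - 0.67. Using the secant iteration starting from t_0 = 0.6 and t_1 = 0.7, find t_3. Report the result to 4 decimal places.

f(0.6) = 0.002807, f(0.7) = 0.062352
t_2 = 0.700000 − 0.062352·(0.700000 − 0.600000) / (0.062352 − 0.002807) = 0.700000 − (0.006235)/(0.059544) = 0.595285
f(0.595285) = -0.000449
t_3 = 0.595285 − (-0.000449)·(0.595285 − 0.700000) / (-0.000449 − 0.062352) = 0.595285 − (0.000047)/(-0.062801) = 0.596034

0.5960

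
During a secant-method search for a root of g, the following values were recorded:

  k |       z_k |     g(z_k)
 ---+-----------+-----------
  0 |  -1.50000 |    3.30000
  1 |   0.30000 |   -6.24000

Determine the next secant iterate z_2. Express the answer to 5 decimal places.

-0.87736

z_2 = 0.30000 − (-6.24000)·(0.30000 − (-1.50000)) / (-6.24000 − 3.30000)
   = 0.30000 − (-11.2320000)/(-9.5400000) = -0.8773585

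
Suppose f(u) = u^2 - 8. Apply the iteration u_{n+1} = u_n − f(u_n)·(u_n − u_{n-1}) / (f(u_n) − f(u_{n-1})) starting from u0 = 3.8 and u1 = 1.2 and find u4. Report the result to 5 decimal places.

f(3.8) = 6.4400000, f(1.2) = -6.5600000
u2 = 1.2000000 − (-6.5600000)·(1.2000000 − 3.8000000) / (-6.5600000 − 6.4400000) = 1.2000000 − (17.0560000)/(-13.0000000) = 2.5120000
f(2.5120000) = -1.6898560
u3 = 2.5120000 − (-1.6898560)·(2.5120000 − 1.2000000) / (-1.6898560 − (-6.5600000)) = 2.5120000 − (-2.2170911)/(4.8701440) = 2.9672414
f(2.9672414) = 0.8045214
u4 = 2.9672414 − 0.8045214·(2.9672414 − 2.5120000) / (0.8045214 − (-1.6898560)) = 2.9672414 − (0.3662514)/(2.4943774) = 2.8204106

2.82041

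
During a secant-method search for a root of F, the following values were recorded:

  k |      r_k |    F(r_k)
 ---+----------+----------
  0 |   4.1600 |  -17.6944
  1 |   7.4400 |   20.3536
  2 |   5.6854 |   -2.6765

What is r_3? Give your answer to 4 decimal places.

r_3 = 5.6854 − (-2.6765)·(5.6854 − 7.4400) / (-2.6765 − 20.3536)
   = 5.6854 − (4.696187)/(-23.030100) = 5.889315

5.8893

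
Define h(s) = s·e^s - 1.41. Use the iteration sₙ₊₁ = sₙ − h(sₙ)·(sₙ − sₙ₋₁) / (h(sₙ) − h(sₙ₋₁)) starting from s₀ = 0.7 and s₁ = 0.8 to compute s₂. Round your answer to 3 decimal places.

0.700

h(0.7) = -0.00037, h(0.8) = 0.37043
s₂ = 0.80000 − 0.37043·(0.80000 − 0.70000) / (0.37043 − (-0.00037)) = 0.80000 − (0.03704)/(0.37081) = 0.70010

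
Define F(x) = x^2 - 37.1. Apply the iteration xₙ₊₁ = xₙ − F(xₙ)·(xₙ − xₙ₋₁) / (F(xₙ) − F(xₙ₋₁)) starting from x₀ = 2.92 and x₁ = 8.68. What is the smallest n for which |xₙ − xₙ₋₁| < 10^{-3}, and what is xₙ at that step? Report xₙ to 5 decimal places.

F(2.92) = -28.5736000, F(8.68) = 38.2424000
x₂ = 8.6800000 − 38.2424000·(5.7600000)/(66.8160000) = 5.3832414;  |Δ| = 3.2967586
F(5.3832414) = -8.1207123
x₃ = 5.3832414 − (-8.1207123)·(-3.2967586)/(-46.3631123) = 5.9606838;  |Δ| = 0.5774424
F(5.9606838) = -1.5702485
x₄ = 5.9606838 − (-1.5702485)·(0.5774424)/(6.5504637) = 6.0991058;  |Δ| = 0.1384220
F(6.0991058) = 0.0990914
x₅ = 6.0991058 − 0.0990914·(0.1384220)/(1.6693399) = 6.0908891;  |Δ| = 0.0082167
F(6.0908891) = -0.0010699
x₆ = 6.0908891 − (-0.0010699)·(-0.0082167)/(-0.1001612) = 6.0909769;  |Δ| = 0.0000878
|x₆ − x₅| = 0.0000878 < 10^{-3}

n = 6, xₙ = 6.09098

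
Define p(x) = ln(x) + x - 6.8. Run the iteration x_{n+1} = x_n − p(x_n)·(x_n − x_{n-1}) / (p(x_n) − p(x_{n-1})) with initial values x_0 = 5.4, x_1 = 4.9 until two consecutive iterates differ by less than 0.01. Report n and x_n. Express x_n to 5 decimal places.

p(5.4) = 0.2863990, p(4.9) = -0.3107648
x_2 = 4.9000000 − (-0.3107648)·(-0.5000000)/(-0.5971637) = 5.1602007;  |Δ| = 0.2602007
p(5.1602007) = 0.0011761
x_3 = 5.1602007 − 0.0011761·(0.2602007)/(0.3119409) = 5.1592196;  |Δ| = 0.0009810
|x_3 − x_2| = 0.0009810 < 0.01

n = 3, x_n = 5.15922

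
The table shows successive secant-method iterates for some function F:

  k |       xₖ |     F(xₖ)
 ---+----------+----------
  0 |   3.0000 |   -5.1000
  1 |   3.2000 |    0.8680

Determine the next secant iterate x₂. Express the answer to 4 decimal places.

x₂ = 3.2000 − 0.8680·(3.2000 − 3.0000) / (0.8680 − (-5.1000))
   = 3.2000 − (0.173600)/(5.968000) = 3.170912

3.1709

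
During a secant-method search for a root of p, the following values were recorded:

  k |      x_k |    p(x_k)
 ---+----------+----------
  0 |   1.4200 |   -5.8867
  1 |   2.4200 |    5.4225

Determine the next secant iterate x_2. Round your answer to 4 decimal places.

1.9405

x_2 = 2.4200 − 5.4225·(2.4200 − 1.4200) / (5.4225 − (-5.8867))
   = 2.4200 − (5.422500)/(11.309200) = 1.940523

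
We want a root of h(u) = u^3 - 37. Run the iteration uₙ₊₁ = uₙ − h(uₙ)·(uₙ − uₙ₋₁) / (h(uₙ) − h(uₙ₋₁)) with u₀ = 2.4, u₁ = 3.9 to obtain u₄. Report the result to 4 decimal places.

3.3336

h(2.4) = -23.176000, h(3.9) = 22.319000
u₂ = 3.900000 − 22.319000·(3.900000 − 2.400000) / (22.319000 − (-23.176000)) = 3.900000 − (33.478500)/(45.495000) = 3.164128
h(3.164128) = -5.321683
u₃ = 3.164128 − (-5.321683)·(3.164128 − 3.900000) / (-5.321683 − 22.319000) = 3.164128 − (3.916078)/(-27.640683) = 3.305806
h(3.305806) = -0.872985
u₄ = 3.305806 − (-0.872985)·(3.305806 − 3.164128) / (-0.872985 − (-5.321683)) = 3.305806 − (-0.123683)/(4.448698) = 3.333608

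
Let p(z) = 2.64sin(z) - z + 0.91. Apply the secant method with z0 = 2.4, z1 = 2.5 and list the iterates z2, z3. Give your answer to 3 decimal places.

2.497, 2.497

p(2.4) = 0.29322, p(2.5) = -0.01003
z2 = 2.50000 − (-0.01003)·(2.50000 − 2.40000) / (-0.01003 − 0.29322) = 2.50000 − (-0.00100)/(-0.30326) = 2.49669
p(2.49669) = 0.00026
z3 = 2.49669 − 0.00026·(2.49669 − 2.50000) / (0.00026 − (-0.01003)) = 2.49669 − (0.00000)/(0.01030) = 2.49678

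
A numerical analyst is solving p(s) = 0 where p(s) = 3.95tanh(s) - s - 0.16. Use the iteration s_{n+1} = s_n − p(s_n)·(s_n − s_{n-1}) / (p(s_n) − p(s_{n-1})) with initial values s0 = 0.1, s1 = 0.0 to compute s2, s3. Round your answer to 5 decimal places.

p(0.1) = 0.1336886, p(0.0) = -0.1600000
s2 = 0.0000000 − (-0.1600000)·(0.0000000 − 0.1000000) / (-0.1600000 − 0.1336886) = 0.0000000 − (0.0160000)/(-0.2936886) = 0.0544795
p(0.0544795) = 0.0005018
s3 = 0.0544795 − 0.0005018·(0.0544795 − 0.0000000) / (0.0005018 − (-0.1600000)) = 0.0544795 − (0.0000273)/(0.1605018) = 0.0543091

0.05448, 0.05431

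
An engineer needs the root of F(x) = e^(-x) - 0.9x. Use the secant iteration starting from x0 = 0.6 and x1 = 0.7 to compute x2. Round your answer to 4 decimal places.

F(0.6) = 0.008812, F(0.7) = -0.133415
x2 = 0.700000 − (-0.133415)·(0.700000 − 0.600000) / (-0.133415 − 0.008812) = 0.700000 − (-0.013341)/(-0.142226) = 0.606196

0.6062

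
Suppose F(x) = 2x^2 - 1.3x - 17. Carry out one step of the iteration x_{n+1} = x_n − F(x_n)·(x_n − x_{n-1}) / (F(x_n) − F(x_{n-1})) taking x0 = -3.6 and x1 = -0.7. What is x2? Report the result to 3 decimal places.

-2.226

F(-3.6) = 13.60000, F(-0.7) = -15.11000
x2 = -0.70000 − (-15.11000)·(-0.70000 − (-3.60000)) / (-15.11000 − 13.60000) = -0.70000 − (-43.81900)/(-28.71000) = -2.22626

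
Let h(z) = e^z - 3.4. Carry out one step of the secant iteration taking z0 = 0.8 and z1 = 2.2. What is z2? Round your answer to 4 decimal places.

h(0.8) = -1.174459, h(2.2) = 5.625013
z2 = 2.200000 − 5.625013·(2.200000 − 0.800000) / (5.625013 − (-1.174459)) = 2.200000 − (7.875019)/(6.799473) = 1.041819

1.0418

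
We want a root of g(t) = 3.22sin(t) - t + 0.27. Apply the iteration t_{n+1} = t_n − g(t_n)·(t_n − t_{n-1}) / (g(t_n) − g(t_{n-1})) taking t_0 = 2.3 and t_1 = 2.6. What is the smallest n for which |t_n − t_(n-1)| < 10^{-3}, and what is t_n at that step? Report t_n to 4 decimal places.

n = 4, t_n = 2.4133

g(2.3) = 0.371171, g(2.6) = -0.670086
t_2 = 2.600000 − (-0.670086)·(0.300000)/(-1.041256) = 2.406939;  |Δ| = 0.193061
g(2.406939) = 0.021523
t_3 = 2.406939 − 0.021523·(-0.193061)/(0.691609) = 2.412947;  |Δ| = 0.006008
g(2.412947) = 0.001120
t_4 = 2.412947 − 0.001120·(0.006008)/(-0.020403) = 2.413277;  |Δ| = 0.000330
|t_4 − t_3| = 0.000330 < 10^{-3}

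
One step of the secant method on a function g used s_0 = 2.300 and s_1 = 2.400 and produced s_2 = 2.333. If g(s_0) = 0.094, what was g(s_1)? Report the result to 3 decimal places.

The secant line through (2.300, 0.094) and (2.400, g(s_1)) crosses zero at s_2 = 2.333.
So (2.300, 0.094), (2.400, g(s_1)), (2.333, 0) are collinear:
g(s_1) = 0.094 · (2.400 − 2.333) / (2.300 − 2.333) = 0.094 · (0.06700)/(-0.03300) = -0.19085

-0.191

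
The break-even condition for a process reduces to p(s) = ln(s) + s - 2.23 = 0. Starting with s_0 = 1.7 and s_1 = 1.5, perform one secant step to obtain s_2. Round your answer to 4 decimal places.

1.6996

p(1.7) = 0.000628, p(1.5) = -0.324535
s_2 = 1.500000 − (-0.324535)·(1.500000 − 1.700000) / (-0.324535 − 0.000628) = 1.500000 − (0.064907)/(-0.325163) = 1.699614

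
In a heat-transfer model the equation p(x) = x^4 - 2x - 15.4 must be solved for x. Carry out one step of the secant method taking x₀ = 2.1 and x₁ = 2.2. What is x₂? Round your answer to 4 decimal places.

p(2.1) = -0.151900, p(2.2) = 3.625600
x₂ = 2.200000 − 3.625600·(2.200000 − 2.100000) / (3.625600 − (-0.151900)) = 2.200000 − (0.362560)/(3.777500) = 2.104021

2.1040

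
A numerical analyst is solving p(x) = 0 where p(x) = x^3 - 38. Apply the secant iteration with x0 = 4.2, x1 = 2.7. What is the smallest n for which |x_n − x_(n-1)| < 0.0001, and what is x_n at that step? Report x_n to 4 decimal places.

n = 6, x_n = 3.3620

p(4.2) = 36.088000, p(2.7) = -18.317000
x2 = 2.700000 − (-18.317000)·(-1.500000)/(-54.405000) = 3.205018;  |Δ| = 0.505018
p(3.205018) = -5.077608
x3 = 3.205018 − (-5.077608)·(0.505018)/(13.239392) = 3.398704;  |Δ| = 0.193686
p(3.398704) = 1.259064
x4 = 3.398704 − 1.259064·(0.193686)/(6.336671) = 3.360219;  |Δ| = 0.038484
p(3.360219) = -0.059513
x5 = 3.360219 − (-0.059513)·(-0.038484)/(-1.318577) = 3.361956;  |Δ| = 0.001737
p(3.361956) = -0.000646
x6 = 3.361956 − (-0.000646)·(0.001737)/(0.058867) = 3.361975;  |Δ| = 0.000019
|x6 − x5| = 0.000019 < 0.0001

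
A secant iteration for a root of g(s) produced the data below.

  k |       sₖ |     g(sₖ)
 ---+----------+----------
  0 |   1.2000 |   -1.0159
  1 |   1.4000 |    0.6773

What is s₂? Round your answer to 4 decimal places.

1.3200

s₂ = 1.4000 − 0.6773·(1.4000 − 1.2000) / (0.6773 − (-1.0159))
   = 1.4000 − (0.135460)/(1.693200) = 1.319998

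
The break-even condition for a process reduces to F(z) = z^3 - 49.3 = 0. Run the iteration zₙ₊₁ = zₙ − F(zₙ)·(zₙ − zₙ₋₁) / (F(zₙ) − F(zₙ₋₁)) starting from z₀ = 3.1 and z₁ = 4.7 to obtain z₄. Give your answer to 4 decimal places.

3.6682

F(3.1) = -19.509000, F(4.7) = 54.523000
z₂ = 4.700000 − 54.523000·(4.700000 − 3.100000) / (54.523000 − (-19.509000)) = 4.700000 − (87.236800)/(74.032000) = 3.521634
F(3.521634) = -5.625030
z₃ = 3.521634 − (-5.625030)·(3.521634 − 4.700000) / (-5.625030 − 54.523000) = 3.521634 − (6.628345)/(-60.148030) = 3.631834
F(3.631834) = -1.395300
z₄ = 3.631834 − (-1.395300)·(3.631834 − 3.521634) / (-1.395300 − (-5.625030)) = 3.631834 − (-0.153763)/(4.229730) = 3.668187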